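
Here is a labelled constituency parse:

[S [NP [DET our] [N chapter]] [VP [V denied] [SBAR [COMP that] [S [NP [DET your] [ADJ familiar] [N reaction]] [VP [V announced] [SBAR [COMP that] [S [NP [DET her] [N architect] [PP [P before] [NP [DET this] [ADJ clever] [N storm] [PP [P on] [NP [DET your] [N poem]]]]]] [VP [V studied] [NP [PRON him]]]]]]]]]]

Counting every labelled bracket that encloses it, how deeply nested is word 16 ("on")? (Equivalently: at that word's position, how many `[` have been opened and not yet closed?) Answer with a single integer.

12

Path from the root down to the word: S → VP → SBAR → S → VP → SBAR → S → NP → PP → NP → PP → P. That is 12 enclosing brackets.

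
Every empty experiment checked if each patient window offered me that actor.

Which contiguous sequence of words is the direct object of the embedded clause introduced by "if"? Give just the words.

Within the embedded clause introduced by "if", the direct object of "offered" is "that actor".

that actor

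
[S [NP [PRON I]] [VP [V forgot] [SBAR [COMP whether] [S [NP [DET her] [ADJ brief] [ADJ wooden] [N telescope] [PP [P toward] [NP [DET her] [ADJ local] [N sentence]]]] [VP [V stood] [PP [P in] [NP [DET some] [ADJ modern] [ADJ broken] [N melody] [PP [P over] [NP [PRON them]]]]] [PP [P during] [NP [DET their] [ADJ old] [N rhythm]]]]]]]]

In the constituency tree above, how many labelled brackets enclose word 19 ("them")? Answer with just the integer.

10

Counting open brackets not yet closed at "them": [S [VP [SBAR [S [VP [PP [NP [PP [NP [PRON = 10.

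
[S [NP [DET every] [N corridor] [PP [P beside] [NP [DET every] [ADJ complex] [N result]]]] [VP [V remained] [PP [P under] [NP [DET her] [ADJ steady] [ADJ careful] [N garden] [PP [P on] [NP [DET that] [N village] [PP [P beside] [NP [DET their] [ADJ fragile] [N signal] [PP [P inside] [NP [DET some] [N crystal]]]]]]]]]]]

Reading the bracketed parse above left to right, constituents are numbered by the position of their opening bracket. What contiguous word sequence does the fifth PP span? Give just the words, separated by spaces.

In left-to-right order the PP constituents are "beside every complex result"; "under her steady careful garden on that village beside their fragile signal inside some crystal"; "on that village beside their fragile signal inside some crystal"; "beside their fragile signal inside some crystal"; "inside some crystal". Number 5 is "inside some crystal".

inside some crystal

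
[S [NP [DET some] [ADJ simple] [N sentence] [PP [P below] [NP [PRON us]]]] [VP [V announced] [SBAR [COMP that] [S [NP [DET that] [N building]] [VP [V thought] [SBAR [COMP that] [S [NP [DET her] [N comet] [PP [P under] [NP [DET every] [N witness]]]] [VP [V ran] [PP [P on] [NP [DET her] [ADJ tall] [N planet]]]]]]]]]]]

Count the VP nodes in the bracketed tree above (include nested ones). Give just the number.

Scanning left to right, an opening `[VP` appears at word positions 6, 10, 17 — 3 in total.

3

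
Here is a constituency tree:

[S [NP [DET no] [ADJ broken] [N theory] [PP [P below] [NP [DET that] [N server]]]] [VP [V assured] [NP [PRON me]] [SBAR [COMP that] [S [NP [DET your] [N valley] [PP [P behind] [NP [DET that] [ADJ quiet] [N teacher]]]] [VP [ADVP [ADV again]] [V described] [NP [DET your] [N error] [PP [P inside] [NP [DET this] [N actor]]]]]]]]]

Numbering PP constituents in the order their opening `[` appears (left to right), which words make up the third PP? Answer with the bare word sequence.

inside this actor

In left-to-right order the PP constituents are "below that server"; "behind that quiet teacher"; "inside this actor". Number 3 is "inside this actor".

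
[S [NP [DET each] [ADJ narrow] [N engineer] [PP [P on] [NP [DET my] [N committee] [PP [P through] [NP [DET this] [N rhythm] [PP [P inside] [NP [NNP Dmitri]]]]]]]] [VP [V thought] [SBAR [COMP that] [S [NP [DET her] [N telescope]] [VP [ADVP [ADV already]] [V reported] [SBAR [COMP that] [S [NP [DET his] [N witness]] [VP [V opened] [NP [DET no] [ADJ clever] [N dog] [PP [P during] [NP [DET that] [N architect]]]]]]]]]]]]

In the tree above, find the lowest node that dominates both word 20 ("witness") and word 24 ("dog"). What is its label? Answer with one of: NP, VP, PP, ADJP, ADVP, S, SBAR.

S

Both words fall inside [S his witness opened no clever dog during that architect] (words 19–27), and no smaller constituent contains them both. Label: S.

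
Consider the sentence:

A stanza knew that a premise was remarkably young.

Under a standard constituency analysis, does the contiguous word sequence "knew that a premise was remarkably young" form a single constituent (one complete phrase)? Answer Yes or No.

Yes

These words form the whole verb phrase headed by "knew", so yes — one constituent.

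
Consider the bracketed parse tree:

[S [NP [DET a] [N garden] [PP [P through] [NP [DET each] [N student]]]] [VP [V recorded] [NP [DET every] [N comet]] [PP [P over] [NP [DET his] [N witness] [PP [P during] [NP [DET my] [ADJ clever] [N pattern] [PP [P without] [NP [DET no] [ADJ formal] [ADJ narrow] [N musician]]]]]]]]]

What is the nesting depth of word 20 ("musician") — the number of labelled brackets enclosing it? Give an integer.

9

Path from the root down to the word: S → VP → PP → NP → PP → NP → PP → NP → N. That is 9 enclosing brackets.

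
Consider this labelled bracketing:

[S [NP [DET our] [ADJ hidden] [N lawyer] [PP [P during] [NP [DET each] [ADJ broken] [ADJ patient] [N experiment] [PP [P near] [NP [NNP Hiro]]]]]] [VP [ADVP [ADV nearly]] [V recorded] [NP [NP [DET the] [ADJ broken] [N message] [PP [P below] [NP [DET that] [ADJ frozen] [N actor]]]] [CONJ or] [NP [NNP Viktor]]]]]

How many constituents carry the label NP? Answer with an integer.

7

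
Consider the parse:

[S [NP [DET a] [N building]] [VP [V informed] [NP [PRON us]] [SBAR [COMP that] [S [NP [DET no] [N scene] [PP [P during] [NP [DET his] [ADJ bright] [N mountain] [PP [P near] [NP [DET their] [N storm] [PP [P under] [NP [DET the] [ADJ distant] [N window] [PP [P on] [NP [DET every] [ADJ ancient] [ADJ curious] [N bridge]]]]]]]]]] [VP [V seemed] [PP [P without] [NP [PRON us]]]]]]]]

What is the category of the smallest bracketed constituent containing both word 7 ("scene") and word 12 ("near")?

The smallest bracket enclosing both words is [NP no scene during his bright mountain near their storm under the distant window on every ancient curious bridge], so the label is NP.

NP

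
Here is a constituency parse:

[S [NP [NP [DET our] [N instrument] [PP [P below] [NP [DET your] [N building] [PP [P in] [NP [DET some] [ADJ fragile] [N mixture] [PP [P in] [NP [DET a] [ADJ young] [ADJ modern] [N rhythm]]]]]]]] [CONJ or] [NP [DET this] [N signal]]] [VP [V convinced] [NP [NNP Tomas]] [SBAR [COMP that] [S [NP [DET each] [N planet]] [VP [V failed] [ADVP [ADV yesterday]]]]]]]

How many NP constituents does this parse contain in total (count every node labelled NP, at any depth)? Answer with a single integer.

8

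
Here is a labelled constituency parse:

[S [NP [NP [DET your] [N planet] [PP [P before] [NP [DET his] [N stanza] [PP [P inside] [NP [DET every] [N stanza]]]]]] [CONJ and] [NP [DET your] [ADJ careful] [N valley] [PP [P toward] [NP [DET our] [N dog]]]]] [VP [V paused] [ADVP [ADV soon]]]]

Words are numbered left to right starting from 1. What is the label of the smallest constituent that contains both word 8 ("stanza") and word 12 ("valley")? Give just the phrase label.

The smallest bracket enclosing both words is [NP your planet before his stanza inside every stanza and your careful valley toward our dog], so the label is NP.

NP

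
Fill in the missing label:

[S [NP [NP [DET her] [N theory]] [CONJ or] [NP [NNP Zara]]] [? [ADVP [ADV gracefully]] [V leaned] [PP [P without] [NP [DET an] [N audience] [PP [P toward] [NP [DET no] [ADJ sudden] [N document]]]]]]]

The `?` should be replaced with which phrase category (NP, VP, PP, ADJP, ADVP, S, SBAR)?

Looking at what the `?` directly dominates — ADVP, V 'leaned', PP — this is a verb phrase (VP).

VP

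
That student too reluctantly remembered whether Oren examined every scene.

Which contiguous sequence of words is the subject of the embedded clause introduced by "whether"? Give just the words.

Oren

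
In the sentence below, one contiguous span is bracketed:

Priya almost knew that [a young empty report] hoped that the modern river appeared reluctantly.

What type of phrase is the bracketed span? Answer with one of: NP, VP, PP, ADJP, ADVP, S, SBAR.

The bracketed span "a young empty report" is headed by "report", making it a noun phrase (NP).

NP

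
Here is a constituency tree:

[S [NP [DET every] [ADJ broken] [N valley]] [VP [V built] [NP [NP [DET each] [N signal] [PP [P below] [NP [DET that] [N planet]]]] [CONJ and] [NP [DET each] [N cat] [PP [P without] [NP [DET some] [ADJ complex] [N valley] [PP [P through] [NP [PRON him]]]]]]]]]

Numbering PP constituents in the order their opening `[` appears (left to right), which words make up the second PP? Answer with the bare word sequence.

without some complex valley through him

In left-to-right order the PP constituents are "below that planet"; "without some complex valley through him"; "through him". Number 2 is "without some complex valley through him".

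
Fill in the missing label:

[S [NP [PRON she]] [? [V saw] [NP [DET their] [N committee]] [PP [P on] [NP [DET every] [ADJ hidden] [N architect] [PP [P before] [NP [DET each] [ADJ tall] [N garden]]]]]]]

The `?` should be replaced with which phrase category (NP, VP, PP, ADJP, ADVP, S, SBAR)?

Looking at what the `?` directly dominates — V 'saw', NP, PP — this is a verb phrase (VP).

VP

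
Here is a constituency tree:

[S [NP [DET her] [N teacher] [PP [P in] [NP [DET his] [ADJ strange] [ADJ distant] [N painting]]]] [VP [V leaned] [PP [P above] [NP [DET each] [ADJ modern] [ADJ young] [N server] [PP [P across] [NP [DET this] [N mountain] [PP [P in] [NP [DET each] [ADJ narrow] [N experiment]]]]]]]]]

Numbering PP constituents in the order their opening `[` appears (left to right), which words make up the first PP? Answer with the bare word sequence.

in his strange distant painting

Opening `[PP` markers occur at word positions 3, 9, 14, 17; the first of these opens the constituent [PP in his strange distant painting].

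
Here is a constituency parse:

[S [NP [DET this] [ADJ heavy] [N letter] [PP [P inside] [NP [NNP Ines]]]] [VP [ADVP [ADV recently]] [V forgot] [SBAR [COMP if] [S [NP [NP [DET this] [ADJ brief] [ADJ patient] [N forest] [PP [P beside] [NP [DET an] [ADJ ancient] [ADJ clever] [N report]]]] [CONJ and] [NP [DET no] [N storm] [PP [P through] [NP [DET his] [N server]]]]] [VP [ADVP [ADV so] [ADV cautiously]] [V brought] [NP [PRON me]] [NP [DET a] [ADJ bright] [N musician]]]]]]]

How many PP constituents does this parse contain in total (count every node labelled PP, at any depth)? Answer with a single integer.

3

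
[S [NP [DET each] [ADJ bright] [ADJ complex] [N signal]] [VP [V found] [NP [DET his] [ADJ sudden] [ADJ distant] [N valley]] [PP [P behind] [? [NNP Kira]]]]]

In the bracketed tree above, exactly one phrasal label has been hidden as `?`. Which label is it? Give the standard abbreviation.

The `?` node immediately contains: NNP 'Kira'. That is the internal structure of a noun phrase, so the label is NP.

NP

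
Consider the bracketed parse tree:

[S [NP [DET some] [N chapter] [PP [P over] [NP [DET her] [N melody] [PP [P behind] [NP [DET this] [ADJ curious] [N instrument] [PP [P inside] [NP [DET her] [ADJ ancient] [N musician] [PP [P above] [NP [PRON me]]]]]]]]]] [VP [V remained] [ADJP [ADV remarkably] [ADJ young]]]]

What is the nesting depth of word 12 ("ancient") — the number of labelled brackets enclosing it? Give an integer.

The word sits inside ADJ, which is inside NP, inside PP, inside NP, inside PP, inside NP, inside PP, inside NP, inside S — 9 brackets in all.

9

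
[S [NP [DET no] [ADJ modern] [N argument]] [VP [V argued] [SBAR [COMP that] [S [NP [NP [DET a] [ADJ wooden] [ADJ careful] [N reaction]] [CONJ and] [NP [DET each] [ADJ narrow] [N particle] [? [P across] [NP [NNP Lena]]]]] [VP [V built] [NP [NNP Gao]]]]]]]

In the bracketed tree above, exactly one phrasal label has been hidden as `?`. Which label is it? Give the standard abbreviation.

PP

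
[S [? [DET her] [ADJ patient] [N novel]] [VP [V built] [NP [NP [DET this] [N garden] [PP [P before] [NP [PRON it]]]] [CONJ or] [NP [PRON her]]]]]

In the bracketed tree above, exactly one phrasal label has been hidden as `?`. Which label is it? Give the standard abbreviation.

The `?` node immediately contains: DET 'her', ADJ 'patient', N 'novel'. That is the internal structure of a noun phrase, so the label is NP.

NP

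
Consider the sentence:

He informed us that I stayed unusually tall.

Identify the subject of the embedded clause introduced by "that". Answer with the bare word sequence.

"I" is the NP that combines with the VP headed by "stayed" to form the embedded clause introduced by "that" — the subject.

I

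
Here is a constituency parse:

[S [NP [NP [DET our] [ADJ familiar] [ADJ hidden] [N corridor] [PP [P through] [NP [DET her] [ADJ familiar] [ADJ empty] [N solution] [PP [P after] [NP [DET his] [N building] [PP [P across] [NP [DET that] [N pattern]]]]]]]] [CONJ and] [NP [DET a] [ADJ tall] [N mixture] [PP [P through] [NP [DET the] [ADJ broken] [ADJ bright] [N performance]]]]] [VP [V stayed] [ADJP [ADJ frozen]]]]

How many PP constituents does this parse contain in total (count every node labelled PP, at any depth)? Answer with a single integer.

The PP constituents are: [PP through her familiar empty solution after his building across that pattern]; [PP after his building across that pattern]; [PP across that pattern]; [PP through the broken bright performance]. Total: 4.

4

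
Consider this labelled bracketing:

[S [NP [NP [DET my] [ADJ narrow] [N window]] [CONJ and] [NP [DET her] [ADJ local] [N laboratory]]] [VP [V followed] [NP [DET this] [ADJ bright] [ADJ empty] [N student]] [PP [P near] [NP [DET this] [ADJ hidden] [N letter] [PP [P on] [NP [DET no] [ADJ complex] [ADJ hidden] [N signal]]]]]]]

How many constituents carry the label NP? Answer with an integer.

Scanning left to right, an opening `[NP` appears at word positions 1, 1, 5, 9, 14, 18 — 6 in total.

6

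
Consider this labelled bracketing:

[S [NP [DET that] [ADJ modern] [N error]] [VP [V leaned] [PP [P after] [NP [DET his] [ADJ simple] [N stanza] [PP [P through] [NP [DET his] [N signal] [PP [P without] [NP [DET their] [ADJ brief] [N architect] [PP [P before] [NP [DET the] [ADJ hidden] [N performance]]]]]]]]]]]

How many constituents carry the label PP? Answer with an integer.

4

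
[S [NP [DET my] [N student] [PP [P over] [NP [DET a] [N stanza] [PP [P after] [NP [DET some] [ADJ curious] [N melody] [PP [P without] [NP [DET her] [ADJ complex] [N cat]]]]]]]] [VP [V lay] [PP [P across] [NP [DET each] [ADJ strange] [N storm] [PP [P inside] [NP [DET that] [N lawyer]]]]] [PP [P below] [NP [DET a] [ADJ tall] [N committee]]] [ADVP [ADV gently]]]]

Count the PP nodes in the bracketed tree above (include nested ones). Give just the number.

6

Listing each PP by its span: [PP over a stanza after some curious melody without her complex cat]; [PP after some curious melody without her complex cat]; [PP without her complex cat]; [PP across each strange storm inside that lawyer]; [PP inside that lawyer]; [PP below a tall committee] — that makes 6.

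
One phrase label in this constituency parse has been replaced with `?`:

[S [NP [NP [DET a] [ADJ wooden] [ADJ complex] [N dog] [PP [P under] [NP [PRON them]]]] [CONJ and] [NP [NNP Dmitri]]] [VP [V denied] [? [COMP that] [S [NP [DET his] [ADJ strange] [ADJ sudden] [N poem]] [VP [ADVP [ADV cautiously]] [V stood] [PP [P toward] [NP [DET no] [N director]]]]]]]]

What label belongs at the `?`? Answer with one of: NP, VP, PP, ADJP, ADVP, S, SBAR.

The `?` node immediately contains: COMP 'that', S. That is the internal structure of a subordinate clause, so the label is SBAR.

SBAR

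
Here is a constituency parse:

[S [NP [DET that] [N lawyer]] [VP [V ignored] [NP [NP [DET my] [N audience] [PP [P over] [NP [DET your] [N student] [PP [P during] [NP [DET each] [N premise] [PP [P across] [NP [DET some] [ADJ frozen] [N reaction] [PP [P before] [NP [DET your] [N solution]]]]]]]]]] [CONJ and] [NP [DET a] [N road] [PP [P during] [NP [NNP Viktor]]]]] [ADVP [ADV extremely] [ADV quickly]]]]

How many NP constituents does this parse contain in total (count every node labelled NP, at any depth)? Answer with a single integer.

9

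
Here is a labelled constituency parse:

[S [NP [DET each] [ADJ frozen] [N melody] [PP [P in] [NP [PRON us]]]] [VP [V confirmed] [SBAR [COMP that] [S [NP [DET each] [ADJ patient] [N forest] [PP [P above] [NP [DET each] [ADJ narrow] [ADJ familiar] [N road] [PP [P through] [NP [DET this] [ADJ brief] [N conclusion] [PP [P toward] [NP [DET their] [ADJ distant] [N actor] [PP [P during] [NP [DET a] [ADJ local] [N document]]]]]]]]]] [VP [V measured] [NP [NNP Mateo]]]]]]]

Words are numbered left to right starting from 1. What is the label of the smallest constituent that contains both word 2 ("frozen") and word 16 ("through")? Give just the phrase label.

The smallest bracket enclosing both words is [S each frozen melody in us confirmed that each patient forest above each narrow familiar road through this brief conclusion toward their distant actor during a local document measured Mateo], so the label is S.

S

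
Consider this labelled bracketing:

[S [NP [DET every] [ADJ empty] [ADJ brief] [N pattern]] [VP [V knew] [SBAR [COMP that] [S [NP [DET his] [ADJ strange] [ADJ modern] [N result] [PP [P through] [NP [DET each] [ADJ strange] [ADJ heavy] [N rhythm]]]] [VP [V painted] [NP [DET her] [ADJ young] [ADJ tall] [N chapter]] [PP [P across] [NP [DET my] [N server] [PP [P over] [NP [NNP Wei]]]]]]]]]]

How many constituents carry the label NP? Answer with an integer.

Scanning left to right, an opening `[NP` appears at word positions 1, 7, 12, 17, 22, 25 — 6 in total.

6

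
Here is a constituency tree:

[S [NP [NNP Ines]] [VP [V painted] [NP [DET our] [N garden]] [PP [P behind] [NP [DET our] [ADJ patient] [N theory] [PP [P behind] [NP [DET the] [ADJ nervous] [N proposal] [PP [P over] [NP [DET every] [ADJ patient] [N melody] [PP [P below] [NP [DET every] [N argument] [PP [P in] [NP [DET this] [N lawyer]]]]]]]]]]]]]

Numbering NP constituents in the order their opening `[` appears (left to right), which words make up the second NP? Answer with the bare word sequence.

our garden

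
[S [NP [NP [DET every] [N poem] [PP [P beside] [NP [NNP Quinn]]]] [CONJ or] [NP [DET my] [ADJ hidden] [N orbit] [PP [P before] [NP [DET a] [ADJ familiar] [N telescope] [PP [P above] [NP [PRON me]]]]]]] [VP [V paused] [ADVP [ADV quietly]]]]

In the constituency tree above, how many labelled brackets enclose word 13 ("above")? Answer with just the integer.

7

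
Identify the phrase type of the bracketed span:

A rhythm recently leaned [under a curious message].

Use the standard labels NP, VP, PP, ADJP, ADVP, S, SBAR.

PP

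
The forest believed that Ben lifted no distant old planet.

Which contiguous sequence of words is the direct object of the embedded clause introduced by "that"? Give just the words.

no distant old planet

The verb of the embedded clause introduced by "that" is "lifted"; its direct object is the NP "no distant old planet".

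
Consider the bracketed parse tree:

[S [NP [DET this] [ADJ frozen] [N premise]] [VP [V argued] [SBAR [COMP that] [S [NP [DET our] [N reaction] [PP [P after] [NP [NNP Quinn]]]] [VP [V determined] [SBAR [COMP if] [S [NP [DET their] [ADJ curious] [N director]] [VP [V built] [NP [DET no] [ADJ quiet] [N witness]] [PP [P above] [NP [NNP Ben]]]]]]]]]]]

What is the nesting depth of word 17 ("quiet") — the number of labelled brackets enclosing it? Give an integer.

10

Counting open brackets not yet closed at "quiet": [S [VP [SBAR [S [VP [SBAR [S [VP [NP [ADJ = 10.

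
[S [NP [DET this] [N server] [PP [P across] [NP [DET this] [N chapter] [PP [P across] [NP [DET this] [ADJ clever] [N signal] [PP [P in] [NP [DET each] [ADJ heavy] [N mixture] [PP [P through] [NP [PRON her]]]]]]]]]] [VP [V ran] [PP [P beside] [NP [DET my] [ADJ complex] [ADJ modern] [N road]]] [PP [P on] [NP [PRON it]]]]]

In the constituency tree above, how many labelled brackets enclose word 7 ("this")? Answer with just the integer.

7

Path from the root down to the word: S → NP → PP → NP → PP → NP → DET. That is 7 enclosing brackets.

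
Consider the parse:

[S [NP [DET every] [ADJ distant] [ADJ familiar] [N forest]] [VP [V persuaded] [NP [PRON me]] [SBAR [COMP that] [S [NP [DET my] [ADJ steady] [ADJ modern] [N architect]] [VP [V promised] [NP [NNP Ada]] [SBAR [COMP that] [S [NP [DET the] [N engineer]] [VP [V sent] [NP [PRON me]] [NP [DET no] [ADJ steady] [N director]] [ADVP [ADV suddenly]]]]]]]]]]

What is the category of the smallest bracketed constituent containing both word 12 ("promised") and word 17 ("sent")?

VP

Both words fall inside [VP promised Ada that the engineer sent me no steady director suddenly] (words 12–22), and no smaller constituent contains them both. Label: VP.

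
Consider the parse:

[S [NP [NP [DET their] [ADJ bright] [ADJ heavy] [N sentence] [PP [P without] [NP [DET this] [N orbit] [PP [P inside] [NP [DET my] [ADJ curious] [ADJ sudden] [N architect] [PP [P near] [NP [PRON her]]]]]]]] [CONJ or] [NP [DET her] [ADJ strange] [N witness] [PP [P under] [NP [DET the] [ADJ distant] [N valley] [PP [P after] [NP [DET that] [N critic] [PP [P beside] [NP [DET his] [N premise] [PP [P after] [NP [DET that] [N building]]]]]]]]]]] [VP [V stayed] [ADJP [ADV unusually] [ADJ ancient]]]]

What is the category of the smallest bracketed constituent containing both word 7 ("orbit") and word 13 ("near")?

NP

The smallest bracket enclosing both words is [NP this orbit inside my curious sudden architect near her], so the label is NP.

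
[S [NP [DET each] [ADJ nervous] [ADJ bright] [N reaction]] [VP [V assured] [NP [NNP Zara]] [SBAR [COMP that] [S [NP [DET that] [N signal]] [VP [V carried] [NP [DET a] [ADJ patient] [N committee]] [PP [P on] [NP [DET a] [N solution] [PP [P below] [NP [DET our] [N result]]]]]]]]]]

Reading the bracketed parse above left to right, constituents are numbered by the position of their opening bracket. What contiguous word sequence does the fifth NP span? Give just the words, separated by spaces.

a solution below our result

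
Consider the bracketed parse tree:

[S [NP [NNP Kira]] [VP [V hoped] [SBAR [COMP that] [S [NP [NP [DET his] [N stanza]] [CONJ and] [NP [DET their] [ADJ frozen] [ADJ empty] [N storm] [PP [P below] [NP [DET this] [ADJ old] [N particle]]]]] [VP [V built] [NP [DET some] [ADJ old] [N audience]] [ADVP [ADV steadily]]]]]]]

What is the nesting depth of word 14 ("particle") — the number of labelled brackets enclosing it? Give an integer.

Counting open brackets not yet closed at "particle": [S [VP [SBAR [S [NP [NP [PP [NP [N = 9.

9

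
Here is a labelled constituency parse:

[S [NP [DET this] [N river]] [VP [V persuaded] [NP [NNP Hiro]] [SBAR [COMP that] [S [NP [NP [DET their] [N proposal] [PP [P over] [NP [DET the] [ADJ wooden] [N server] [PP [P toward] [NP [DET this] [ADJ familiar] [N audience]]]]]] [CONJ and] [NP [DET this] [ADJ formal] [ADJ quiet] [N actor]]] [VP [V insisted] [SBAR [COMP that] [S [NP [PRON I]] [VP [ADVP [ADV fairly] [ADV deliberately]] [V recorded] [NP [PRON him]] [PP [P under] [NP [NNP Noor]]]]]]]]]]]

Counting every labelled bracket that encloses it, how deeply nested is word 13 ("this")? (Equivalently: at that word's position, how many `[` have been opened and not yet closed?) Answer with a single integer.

Counting open brackets not yet closed at "this": [S [VP [SBAR [S [NP [NP [PP [NP [PP [NP [DET = 11.

11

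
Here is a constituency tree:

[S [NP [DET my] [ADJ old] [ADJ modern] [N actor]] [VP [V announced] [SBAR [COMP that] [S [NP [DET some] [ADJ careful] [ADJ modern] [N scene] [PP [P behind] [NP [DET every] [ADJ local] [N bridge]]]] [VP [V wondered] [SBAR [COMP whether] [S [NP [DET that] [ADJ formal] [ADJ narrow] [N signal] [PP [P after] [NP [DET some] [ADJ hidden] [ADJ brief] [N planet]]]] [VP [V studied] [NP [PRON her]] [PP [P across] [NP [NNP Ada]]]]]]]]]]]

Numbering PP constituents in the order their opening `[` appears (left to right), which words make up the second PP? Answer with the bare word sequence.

after some hidden brief planet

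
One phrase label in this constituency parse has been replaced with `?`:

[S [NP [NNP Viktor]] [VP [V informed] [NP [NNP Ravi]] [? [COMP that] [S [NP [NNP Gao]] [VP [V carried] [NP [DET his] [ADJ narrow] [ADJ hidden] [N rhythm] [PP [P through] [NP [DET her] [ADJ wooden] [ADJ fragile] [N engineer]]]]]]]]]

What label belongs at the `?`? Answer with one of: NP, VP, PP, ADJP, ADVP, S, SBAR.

SBAR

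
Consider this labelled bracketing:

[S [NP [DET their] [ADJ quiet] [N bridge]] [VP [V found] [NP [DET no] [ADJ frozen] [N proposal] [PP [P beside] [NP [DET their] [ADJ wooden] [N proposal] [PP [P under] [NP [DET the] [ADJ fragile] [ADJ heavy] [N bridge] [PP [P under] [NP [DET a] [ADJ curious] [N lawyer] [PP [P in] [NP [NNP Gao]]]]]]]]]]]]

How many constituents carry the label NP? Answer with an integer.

6

The NP constituents are: [NP their quiet bridge]; [NP no frozen proposal beside their wooden proposal under the fragile heavy bridge under a curious lawyer in Gao]; [NP their wooden proposal under the fragile heavy bridge under a curious lawyer in Gao]; [NP the fragile heavy bridge under a curious lawyer in Gao]; [NP a curious lawyer in Gao]; [NP Gao]. Total: 6.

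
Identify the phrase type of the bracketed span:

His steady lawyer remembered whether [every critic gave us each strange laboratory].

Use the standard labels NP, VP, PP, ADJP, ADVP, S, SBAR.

S

The bracketed span "every critic gave us each strange laboratory" is headed by "gave", making it a clause (S).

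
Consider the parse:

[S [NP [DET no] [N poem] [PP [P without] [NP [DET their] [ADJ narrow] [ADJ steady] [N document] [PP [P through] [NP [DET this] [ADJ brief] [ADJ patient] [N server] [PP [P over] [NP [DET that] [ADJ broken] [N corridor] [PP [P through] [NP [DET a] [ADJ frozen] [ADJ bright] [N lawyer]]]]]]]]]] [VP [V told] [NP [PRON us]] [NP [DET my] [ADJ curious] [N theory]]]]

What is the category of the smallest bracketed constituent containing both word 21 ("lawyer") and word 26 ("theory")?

S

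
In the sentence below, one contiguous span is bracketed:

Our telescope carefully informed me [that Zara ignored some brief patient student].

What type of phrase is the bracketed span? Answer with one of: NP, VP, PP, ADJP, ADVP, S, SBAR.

SBAR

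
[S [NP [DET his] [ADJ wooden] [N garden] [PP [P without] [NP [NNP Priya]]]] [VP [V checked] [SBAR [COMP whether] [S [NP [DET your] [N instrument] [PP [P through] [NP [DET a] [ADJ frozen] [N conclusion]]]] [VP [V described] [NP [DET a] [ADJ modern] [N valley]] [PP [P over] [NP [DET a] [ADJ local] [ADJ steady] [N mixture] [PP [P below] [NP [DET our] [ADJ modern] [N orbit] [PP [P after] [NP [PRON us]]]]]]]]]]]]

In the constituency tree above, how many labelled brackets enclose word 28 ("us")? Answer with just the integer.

The word sits inside PRON, which is inside NP, inside PP, inside NP, inside PP, inside NP, inside PP, inside VP, inside S, inside SBAR, inside VP, inside S — 12 brackets in all.

12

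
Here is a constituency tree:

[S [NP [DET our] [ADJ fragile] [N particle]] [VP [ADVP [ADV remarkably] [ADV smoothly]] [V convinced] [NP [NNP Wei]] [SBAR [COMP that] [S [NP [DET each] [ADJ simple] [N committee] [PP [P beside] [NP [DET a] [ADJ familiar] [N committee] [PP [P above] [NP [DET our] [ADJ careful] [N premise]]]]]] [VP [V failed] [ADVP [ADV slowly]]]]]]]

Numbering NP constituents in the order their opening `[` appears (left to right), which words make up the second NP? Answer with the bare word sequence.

Wei

Opening `[NP` markers occur at word positions 1, 7, 9, 13, 17; the second of these opens the constituent [NP Wei].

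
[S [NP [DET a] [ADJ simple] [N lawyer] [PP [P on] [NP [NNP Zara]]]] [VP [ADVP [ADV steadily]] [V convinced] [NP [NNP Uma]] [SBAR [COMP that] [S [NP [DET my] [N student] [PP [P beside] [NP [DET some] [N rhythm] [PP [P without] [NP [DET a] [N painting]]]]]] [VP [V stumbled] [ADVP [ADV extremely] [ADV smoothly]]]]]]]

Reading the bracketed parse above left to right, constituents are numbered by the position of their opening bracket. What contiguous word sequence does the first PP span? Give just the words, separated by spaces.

In left-to-right order the PP constituents are "on Zara"; "beside some rhythm without a painting"; "without a painting". Number 1 is "on Zara".

on Zara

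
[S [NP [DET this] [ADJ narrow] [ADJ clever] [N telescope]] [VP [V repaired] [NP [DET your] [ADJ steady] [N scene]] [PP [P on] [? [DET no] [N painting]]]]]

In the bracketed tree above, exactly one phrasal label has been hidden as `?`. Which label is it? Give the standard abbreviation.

NP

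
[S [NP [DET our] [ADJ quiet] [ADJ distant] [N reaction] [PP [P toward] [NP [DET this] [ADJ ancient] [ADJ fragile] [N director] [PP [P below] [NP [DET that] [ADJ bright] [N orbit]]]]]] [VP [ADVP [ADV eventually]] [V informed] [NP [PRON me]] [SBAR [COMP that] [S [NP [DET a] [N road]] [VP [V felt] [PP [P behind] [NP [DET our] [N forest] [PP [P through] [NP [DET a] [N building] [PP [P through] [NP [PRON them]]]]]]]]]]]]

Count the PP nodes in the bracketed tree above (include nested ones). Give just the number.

5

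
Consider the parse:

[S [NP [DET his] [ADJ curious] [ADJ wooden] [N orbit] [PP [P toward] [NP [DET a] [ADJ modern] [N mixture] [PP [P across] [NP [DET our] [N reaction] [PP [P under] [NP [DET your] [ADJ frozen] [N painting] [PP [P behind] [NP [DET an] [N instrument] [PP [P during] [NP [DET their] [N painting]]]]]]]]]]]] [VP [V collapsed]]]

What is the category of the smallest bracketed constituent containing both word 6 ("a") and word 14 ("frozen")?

NP

Word 6 lies under S → NP → PP → NP → DET; word 14 lies under S → NP → PP → NP → PP → NP → PP → NP → ADJ. The lowest shared node is the NP.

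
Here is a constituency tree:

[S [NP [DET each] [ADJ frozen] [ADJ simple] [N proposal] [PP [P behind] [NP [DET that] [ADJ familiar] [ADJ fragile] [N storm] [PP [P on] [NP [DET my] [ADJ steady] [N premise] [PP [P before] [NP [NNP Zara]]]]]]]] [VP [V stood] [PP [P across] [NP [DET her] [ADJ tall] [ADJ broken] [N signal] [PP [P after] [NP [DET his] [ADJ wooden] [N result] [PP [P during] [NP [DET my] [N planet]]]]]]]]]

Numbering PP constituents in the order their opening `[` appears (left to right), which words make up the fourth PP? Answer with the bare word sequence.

across her tall broken signal after his wooden result during my planet

Opening `[PP` markers occur at word positions 5, 10, 14, 17, 22, 26; the fourth of these opens the constituent [PP across her tall broken signal after his wooden result during my planet].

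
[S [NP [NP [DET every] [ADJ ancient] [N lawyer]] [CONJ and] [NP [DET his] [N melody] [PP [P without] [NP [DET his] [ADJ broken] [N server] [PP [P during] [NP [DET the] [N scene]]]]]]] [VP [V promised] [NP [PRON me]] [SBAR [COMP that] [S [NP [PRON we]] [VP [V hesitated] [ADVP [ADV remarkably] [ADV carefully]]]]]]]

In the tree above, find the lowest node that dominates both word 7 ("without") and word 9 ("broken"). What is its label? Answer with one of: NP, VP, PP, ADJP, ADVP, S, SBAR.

PP

Both words fall inside [PP without his broken server during the scene] (words 7–13), and no smaller constituent contains them both. Label: PP.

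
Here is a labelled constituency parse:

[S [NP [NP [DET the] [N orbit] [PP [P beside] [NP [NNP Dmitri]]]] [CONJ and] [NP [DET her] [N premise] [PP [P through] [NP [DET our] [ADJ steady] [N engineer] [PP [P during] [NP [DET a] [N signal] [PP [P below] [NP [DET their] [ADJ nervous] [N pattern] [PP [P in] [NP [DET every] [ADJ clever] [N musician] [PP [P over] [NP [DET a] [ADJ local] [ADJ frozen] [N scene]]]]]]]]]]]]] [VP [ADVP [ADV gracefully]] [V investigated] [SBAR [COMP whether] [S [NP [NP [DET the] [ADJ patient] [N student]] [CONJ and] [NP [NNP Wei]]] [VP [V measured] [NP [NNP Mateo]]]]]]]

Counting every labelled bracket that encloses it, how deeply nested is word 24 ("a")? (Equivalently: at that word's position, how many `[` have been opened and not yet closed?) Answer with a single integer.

Path from the root down to the word: S → NP → NP → PP → NP → PP → NP → PP → NP → PP → NP → PP → NP → DET. That is 14 enclosing brackets.

14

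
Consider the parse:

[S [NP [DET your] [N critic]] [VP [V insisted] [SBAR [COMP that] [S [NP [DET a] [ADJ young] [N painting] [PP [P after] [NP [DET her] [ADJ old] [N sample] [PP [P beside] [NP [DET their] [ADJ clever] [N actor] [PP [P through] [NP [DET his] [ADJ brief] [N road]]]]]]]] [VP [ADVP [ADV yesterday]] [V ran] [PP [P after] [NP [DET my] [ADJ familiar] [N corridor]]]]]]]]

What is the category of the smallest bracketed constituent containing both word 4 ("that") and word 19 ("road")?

SBAR

Both words fall inside [SBAR that a young painting after her old sample beside their clever actor through his brief road yesterday ran after my familiar corridor] (words 4–25), and no smaller constituent contains them both. Label: SBAR.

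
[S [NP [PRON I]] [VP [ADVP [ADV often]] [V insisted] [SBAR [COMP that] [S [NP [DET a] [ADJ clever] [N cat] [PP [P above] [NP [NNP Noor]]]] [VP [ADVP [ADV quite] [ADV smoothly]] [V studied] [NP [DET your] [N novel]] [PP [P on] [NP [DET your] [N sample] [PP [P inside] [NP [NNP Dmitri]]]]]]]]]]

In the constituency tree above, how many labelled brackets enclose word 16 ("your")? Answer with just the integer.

8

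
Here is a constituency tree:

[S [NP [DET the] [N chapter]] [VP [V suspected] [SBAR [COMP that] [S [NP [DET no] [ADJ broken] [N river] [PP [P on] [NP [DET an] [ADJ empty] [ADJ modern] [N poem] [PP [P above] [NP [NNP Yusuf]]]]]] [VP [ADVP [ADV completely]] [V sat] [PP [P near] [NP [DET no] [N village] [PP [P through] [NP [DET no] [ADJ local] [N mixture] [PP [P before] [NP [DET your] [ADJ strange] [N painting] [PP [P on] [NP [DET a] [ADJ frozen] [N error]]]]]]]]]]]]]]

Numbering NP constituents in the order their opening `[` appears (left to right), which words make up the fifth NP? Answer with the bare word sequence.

no village through no local mixture before your strange painting on a frozen error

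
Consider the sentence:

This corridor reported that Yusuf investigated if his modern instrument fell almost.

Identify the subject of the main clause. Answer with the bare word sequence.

this corridor

The subject of the main clause is the NP immediately before the verb "reported": "this corridor".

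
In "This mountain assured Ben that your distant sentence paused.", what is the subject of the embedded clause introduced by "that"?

your distant sentence

The subject of the embedded clause introduced by "that" is the NP immediately before the verb "paused": "your distant sentence".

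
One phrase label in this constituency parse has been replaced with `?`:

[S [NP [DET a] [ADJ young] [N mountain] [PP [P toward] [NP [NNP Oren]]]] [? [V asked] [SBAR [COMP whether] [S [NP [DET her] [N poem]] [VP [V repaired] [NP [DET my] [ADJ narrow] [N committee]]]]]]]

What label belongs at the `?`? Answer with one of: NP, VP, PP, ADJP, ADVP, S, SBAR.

Looking at what the `?` directly dominates — V 'asked', SBAR — this is a verb phrase (VP).

VP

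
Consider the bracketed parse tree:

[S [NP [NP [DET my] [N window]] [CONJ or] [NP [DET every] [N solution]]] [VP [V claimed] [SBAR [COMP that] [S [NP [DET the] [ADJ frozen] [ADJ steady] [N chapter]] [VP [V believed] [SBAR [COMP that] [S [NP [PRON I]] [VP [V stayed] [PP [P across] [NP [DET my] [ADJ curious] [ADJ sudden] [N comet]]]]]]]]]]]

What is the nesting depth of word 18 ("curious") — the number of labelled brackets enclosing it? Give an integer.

11

The word sits inside ADJ, which is inside NP, inside PP, inside VP, inside S, inside SBAR, inside VP, inside S, inside SBAR, inside VP, inside S — 11 brackets in all.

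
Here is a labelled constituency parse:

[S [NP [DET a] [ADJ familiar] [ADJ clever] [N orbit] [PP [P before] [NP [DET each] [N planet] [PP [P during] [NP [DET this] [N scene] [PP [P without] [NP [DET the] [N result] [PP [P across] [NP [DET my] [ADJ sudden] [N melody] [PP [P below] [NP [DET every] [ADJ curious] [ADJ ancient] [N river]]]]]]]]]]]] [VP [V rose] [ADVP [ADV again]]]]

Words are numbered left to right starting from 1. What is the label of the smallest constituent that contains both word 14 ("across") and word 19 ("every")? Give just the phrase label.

PP

Both words fall inside [PP across my sudden melody below every curious ancient river] (words 14–22), and no smaller constituent contains them both. Label: PP.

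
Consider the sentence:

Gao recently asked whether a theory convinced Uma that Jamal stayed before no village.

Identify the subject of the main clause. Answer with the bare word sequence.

Gao

"Gao" is the NP that combines with the VP headed by "asked" to form the main clause — the subject.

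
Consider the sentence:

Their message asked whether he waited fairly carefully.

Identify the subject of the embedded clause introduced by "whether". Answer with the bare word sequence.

"he" is the NP that combines with the VP headed by "waited" to form the embedded clause introduced by "whether" — the subject.

he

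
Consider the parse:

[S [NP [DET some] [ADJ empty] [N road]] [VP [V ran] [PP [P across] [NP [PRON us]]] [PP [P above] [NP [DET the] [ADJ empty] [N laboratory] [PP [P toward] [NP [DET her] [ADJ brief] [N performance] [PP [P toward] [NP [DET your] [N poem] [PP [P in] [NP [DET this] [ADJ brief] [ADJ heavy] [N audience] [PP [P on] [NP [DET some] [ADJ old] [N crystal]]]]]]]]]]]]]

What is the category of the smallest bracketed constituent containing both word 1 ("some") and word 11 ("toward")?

Both words fall inside [S some empty road ran across us above the empty laboratory toward her brief performance toward your poem in this brief heavy audience on some old crystal] (words 1–26), and no smaller constituent contains them both. Label: S.

S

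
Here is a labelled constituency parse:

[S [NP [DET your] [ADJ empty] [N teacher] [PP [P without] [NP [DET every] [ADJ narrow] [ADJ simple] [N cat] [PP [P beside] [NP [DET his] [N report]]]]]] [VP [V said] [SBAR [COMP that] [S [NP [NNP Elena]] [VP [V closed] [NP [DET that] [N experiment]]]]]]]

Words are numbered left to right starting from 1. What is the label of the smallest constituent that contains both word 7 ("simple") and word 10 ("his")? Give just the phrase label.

NP

The smallest bracket enclosing both words is [NP every narrow simple cat beside his report], so the label is NP.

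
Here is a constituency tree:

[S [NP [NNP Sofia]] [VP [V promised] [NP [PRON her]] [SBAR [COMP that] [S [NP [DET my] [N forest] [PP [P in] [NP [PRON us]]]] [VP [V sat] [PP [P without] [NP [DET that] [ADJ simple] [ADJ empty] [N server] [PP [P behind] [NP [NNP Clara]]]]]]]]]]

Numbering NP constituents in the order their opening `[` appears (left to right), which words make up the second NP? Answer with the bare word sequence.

her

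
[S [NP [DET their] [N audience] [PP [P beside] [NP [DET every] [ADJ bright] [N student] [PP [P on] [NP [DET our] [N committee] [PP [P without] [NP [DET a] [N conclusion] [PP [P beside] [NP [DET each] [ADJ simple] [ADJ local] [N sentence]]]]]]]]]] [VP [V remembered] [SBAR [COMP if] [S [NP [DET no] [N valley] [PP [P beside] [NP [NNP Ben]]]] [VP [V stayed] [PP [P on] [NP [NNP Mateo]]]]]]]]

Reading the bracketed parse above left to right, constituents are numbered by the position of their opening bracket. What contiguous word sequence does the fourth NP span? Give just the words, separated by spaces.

a conclusion beside each simple local sentence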